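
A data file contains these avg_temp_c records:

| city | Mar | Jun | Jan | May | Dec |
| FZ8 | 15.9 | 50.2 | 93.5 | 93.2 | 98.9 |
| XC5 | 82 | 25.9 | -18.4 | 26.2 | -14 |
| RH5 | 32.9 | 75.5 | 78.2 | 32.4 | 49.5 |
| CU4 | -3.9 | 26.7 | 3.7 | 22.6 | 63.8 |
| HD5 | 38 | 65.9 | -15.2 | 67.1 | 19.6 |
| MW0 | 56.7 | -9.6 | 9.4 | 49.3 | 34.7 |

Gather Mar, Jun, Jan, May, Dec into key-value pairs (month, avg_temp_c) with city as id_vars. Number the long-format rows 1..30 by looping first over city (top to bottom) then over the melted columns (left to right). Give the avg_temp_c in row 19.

22.6

30 rows total (6 × 5). Row 19: index ⌊(19-1)/5⌋ = 3 into city → CU4; (19-1) mod 5 = 3 into the melted columns → May.
So row 19 is (CU4, May, 22.6); avg_temp_c = 22.6.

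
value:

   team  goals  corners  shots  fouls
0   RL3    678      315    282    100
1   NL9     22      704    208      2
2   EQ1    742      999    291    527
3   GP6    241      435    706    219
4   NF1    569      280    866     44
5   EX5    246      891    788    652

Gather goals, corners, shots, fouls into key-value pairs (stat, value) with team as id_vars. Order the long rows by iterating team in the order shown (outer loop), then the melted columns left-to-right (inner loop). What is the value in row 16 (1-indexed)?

219

24 rows total (6 × 4). Row 16: index ⌊(16-1)/4⌋ = 3 into team → GP6; (16-1) mod 4 = 3 into the melted columns → fouls.
So row 16 is (GP6, fouls, 219); value = 219.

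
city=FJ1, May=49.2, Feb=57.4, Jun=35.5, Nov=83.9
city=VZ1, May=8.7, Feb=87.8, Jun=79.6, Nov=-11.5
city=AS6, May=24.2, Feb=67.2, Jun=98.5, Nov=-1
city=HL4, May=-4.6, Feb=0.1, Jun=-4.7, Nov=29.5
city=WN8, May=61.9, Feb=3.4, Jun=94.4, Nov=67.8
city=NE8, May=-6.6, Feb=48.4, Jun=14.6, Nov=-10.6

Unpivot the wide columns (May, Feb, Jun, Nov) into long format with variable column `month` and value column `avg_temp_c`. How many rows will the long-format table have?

24

6 city values × 4 melted columns = 24 rows.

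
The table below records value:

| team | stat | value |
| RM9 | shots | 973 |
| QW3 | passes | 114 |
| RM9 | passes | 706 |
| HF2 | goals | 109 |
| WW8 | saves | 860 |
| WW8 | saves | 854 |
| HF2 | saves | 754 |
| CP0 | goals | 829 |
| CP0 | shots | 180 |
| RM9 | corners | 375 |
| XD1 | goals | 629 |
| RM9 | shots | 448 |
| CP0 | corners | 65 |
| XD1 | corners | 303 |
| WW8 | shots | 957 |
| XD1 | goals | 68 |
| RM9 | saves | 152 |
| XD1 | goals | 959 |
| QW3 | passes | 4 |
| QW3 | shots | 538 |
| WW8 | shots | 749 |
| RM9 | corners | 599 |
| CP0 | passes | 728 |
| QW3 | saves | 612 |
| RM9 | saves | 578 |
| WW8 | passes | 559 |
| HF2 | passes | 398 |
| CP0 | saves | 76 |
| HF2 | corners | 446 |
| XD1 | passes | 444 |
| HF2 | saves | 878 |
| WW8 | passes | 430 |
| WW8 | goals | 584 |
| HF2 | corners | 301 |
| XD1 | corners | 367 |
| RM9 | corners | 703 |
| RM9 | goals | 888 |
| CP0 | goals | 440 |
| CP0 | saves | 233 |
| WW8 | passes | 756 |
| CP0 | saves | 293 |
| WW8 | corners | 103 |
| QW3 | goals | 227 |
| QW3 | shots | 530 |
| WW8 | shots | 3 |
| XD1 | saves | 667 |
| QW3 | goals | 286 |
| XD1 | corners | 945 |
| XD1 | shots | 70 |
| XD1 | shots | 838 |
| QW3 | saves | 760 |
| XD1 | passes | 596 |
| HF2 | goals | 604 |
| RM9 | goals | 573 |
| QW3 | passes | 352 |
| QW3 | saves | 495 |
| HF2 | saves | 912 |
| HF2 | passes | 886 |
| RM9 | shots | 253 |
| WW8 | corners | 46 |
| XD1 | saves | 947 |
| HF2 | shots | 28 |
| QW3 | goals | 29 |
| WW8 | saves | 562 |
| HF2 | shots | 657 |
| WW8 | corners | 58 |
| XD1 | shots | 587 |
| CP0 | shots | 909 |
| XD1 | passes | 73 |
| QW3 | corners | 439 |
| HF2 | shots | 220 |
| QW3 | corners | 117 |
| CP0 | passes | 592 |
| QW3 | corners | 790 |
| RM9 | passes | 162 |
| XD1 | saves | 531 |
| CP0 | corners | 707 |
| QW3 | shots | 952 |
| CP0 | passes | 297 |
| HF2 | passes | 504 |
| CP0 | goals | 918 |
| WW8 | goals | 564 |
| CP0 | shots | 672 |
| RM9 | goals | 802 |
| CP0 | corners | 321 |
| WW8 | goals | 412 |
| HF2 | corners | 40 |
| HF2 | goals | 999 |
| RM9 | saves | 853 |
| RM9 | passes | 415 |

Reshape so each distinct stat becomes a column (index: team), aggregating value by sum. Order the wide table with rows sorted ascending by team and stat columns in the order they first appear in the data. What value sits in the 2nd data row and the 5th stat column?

787

With rows sorted ascending by team, row 2 is team=HF2. stat columns in first-appearance order: shots, passes, goals, saves, corners; column 5 is corners.
Long rows with team=HF2, stat=corners: 446 + 301 + 40 = 787.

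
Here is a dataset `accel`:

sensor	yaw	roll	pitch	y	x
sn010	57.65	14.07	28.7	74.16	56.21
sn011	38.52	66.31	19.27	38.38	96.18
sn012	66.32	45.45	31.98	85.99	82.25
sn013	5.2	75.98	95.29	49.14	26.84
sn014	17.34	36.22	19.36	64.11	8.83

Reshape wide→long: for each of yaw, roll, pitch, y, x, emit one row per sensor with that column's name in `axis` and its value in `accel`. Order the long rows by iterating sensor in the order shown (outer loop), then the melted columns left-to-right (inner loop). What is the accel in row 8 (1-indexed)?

25 rows total (5 × 5). Row 8: index ⌊(8-1)/5⌋ = 1 into sensor → sn011; (8-1) mod 5 = 2 into the melted columns → pitch.
So row 8 is (sn011, pitch, 19.27); accel = 19.27.

19.27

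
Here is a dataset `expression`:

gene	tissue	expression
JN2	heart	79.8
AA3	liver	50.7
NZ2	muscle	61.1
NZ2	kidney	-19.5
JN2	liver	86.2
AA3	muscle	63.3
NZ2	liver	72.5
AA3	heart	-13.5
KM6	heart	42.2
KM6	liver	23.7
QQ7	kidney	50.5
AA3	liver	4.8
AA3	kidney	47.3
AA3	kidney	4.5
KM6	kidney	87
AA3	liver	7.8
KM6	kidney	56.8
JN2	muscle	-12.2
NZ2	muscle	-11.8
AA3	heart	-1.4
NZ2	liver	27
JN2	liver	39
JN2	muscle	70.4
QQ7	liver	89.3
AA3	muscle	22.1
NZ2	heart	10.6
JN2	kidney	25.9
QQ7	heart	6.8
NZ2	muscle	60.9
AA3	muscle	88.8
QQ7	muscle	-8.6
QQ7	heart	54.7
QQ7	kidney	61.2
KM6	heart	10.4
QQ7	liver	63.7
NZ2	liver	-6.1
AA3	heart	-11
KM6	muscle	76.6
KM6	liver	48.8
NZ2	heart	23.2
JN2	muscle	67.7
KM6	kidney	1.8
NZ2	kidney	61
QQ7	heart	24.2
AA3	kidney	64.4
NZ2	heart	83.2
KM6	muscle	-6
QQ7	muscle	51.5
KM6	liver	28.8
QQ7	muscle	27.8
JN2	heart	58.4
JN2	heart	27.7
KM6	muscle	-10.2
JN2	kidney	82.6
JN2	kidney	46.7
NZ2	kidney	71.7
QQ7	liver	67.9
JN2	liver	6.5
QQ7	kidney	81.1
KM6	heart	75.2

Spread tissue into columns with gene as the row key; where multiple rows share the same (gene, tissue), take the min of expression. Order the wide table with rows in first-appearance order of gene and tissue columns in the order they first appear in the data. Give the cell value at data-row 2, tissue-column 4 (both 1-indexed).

With rows in first-appearance order of gene, row 2 is gene=AA3. tissue columns in first-appearance order: heart, liver, muscle, kidney; column 4 is kidney.
Long rows with gene=AA3, tissue=kidney: min(47.3, 4.5, 64.4) = 4.5.

4.5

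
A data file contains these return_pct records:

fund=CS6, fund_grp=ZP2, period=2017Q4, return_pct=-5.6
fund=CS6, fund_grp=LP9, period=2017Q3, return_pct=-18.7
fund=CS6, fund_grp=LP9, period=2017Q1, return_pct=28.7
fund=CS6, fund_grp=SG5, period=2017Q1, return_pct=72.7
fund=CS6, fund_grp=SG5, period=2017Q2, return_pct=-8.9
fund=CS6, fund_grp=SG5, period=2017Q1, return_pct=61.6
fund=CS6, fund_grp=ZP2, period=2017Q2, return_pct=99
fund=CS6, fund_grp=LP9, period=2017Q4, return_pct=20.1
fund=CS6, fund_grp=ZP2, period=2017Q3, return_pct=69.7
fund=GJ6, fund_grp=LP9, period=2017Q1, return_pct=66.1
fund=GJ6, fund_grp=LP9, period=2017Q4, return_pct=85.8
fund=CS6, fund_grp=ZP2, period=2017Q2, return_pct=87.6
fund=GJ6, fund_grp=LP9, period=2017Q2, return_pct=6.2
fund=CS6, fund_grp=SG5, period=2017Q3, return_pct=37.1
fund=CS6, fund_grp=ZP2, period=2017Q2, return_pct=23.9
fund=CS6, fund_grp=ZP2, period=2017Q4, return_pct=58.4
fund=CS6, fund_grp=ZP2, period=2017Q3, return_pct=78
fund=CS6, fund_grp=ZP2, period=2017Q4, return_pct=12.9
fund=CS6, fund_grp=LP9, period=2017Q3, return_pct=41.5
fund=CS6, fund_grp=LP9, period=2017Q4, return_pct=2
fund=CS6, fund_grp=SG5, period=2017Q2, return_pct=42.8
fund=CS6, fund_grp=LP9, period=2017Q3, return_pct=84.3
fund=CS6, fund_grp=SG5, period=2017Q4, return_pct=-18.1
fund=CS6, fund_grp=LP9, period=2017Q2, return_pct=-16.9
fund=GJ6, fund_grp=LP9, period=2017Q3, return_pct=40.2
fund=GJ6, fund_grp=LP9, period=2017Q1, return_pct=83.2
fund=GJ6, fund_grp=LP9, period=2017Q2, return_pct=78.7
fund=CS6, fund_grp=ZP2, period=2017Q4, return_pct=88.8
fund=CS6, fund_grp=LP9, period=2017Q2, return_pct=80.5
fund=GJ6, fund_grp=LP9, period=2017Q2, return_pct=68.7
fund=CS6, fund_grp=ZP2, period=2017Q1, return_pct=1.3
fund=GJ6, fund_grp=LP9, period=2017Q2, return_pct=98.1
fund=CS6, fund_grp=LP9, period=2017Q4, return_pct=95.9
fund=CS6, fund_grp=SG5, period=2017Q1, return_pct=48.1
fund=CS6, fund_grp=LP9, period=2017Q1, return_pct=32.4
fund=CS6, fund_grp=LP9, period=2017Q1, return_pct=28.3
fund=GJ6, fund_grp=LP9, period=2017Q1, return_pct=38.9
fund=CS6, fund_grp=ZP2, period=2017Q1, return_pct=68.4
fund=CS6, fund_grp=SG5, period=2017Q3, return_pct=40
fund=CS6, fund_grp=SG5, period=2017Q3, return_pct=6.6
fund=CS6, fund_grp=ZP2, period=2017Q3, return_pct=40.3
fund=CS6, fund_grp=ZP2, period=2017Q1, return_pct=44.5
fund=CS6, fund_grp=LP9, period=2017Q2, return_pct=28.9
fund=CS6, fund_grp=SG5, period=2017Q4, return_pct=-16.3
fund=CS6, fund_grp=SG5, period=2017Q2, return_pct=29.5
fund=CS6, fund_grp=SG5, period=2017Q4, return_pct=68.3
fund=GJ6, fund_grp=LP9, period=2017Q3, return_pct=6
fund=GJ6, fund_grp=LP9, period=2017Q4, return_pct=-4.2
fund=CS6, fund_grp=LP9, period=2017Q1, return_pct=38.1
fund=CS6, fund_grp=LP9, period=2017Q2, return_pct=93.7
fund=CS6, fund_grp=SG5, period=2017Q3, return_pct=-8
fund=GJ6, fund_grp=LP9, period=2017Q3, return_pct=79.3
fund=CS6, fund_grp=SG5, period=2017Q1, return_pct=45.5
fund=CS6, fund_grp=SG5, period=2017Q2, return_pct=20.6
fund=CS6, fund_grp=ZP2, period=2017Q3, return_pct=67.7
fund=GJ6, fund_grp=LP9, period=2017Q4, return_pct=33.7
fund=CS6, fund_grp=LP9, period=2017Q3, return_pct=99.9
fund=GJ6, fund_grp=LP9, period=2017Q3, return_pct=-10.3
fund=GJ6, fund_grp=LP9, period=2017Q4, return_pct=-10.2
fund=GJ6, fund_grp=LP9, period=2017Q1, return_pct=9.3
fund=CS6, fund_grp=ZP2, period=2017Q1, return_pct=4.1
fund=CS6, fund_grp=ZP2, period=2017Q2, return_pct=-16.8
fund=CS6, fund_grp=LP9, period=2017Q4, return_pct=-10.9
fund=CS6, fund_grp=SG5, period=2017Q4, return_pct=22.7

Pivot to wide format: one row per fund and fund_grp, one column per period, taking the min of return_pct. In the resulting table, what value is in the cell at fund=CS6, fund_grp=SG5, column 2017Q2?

Rows with fund=CS6, fund_grp=SG5 and period=2017Q2: return_pct values are -8.9, 42.8, 29.5, 20.6.
min(-8.9, 42.8, 29.5, 20.6) = -8.9.

-8.9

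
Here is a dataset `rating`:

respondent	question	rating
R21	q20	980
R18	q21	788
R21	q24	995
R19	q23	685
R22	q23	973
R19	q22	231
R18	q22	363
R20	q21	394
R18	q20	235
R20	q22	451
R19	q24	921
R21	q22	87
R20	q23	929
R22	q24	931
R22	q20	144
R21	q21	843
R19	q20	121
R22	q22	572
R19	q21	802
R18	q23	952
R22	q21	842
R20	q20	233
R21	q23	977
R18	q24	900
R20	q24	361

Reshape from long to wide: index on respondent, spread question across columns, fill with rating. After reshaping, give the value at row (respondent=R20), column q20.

233

Wide layout: rows indexed by respondent, columns are the 5 distinct question values (q20, q21, q24, q23, q22).
Cell (respondent=R20, question=q20) draws from the long row where respondent=R20 and question=q20, which has rating=233.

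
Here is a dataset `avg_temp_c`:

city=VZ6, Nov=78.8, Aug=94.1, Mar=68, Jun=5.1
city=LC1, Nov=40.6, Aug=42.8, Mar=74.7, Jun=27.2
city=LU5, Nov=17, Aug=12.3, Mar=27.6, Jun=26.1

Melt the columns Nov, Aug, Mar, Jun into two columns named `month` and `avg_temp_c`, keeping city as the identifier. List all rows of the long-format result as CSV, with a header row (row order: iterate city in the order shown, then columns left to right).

city,month,avg_temp_c
VZ6,Nov,78.8
VZ6,Aug,94.1
VZ6,Mar,68
VZ6,Jun,5.1
LC1,Nov,40.6
LC1,Aug,42.8
LC1,Mar,74.7
LC1,Jun,27.2
LU5,Nov,17
LU5,Aug,12.3
LU5,Mar,27.6
LU5,Jun,26.1

Each (city, column) pair becomes one row: 3 × 4 = 12 rows.
For example, (VZ6, Nov) → avg_temp_c=78.8.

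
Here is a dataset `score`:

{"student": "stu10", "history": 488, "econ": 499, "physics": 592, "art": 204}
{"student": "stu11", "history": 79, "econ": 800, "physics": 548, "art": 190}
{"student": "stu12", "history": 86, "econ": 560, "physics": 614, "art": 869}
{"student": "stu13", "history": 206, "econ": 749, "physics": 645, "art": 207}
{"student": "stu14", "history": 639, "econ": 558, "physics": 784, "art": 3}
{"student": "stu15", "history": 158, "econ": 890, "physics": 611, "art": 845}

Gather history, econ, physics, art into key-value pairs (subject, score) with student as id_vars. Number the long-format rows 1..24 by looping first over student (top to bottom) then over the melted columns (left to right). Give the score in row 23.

24 rows total (6 × 4). Row 23: index ⌊(23-1)/4⌋ = 5 into student → stu15; (23-1) mod 4 = 2 into the melted columns → physics.
So row 23 is (stu15, physics, 611); score = 611.

611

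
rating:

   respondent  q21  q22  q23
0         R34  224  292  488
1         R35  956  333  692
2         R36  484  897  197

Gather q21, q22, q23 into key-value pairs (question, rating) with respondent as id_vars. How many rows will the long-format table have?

9

3 respondent values × 3 melted columns = 9 rows.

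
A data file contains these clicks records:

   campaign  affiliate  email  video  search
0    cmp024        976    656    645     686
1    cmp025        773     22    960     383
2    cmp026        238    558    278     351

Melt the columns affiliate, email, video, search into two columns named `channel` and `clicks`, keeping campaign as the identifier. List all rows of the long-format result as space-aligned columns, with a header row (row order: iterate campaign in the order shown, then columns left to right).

campaign  channel    clicks
cmp024    affiliate  976   
cmp024    email      656   
cmp024    video      645   
cmp024    search     686   
cmp025    affiliate  773   
cmp025    email      22    
cmp025    video      960   
cmp025    search     383   
cmp026    affiliate  238   
cmp026    email      558   
cmp026    video      278   
cmp026    search     351   

Each (campaign, column) pair becomes one row: 3 × 4 = 12 rows.
For example, (cmp024, affiliate) → clicks=976.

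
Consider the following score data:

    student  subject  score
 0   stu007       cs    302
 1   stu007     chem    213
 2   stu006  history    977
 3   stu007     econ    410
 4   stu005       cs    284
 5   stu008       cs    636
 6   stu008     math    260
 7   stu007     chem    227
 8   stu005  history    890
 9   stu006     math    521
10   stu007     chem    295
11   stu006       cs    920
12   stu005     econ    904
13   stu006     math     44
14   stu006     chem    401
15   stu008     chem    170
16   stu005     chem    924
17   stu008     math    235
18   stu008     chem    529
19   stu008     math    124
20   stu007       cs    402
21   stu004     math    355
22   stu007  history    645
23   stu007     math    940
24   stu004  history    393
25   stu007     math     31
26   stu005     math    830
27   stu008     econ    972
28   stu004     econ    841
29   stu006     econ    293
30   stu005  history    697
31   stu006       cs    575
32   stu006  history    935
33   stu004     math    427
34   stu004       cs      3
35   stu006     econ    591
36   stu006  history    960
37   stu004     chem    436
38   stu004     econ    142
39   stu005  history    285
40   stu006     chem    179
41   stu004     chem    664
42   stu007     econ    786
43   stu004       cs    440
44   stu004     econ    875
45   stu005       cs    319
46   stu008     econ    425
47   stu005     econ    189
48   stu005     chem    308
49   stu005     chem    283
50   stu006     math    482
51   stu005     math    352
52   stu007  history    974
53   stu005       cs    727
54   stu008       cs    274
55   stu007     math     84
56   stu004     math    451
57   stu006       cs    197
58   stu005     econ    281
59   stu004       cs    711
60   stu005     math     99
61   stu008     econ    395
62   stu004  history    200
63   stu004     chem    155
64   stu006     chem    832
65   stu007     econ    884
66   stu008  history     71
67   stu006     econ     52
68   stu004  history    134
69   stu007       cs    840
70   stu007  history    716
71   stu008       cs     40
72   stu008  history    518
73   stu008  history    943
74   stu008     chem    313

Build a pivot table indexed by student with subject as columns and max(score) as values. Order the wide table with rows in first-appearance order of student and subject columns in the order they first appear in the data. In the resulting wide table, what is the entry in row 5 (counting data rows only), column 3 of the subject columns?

393

With rows in first-appearance order of student, row 5 is student=stu004. subject columns in first-appearance order: cs, chem, history, econ, math; column 3 is history.
Long rows with student=stu004, subject=history: max(393, 200, 134) = 393.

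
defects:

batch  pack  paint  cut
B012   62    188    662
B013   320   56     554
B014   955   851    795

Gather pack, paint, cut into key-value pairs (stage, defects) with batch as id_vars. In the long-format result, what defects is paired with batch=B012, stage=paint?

188

Unpivoting turns each (batch, wide-column) pair into one long row.
The wide cell at row B012, column paint holds 188, so the long row (B012, paint) has defects=188.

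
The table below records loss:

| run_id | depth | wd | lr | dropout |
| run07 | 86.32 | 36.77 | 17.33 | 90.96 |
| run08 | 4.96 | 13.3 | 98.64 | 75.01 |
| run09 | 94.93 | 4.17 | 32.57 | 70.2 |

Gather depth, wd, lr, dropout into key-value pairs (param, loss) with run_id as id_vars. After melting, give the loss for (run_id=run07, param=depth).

Unpivoting turns each (run_id, wide-column) pair into one long row.
The wide cell at row run07, column depth holds 86.32, so the long row (run07, depth) has loss=86.32.

86.32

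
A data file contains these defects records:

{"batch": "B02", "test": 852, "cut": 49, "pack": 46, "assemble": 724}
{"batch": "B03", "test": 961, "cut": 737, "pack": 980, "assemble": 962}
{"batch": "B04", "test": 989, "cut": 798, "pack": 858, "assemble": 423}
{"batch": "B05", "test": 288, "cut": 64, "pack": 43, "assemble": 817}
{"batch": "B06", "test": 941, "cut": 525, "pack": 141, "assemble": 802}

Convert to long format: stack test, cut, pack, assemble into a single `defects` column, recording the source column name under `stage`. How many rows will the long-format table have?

5 batch values × 4 melted columns = 20 rows.

20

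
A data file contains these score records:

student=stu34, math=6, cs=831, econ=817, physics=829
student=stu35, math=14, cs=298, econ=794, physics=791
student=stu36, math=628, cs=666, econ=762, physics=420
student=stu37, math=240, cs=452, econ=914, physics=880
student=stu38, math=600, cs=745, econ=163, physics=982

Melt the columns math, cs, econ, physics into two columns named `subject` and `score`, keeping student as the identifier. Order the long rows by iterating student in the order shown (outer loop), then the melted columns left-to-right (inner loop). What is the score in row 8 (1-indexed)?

20 rows total (5 × 4). Row 8: index ⌊(8-1)/4⌋ = 1 into student → stu35; (8-1) mod 4 = 3 into the melted columns → physics.
So row 8 is (stu35, physics, 791); score = 791.

791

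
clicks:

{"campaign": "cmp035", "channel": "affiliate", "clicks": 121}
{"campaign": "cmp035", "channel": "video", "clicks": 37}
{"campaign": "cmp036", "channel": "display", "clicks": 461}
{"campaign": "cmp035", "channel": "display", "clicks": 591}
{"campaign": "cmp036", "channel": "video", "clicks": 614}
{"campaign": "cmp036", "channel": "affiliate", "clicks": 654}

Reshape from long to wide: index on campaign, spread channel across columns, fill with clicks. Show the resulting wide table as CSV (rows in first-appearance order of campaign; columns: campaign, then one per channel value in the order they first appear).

campaign,affiliate,video,display
cmp035,121,37,591
cmp036,654,614,461

Columns: campaign plus the 3 distinct channel values (affiliate, video, display).
For example, row cmp035 column affiliate takes clicks=121 from the long row (cmp035, affiliate).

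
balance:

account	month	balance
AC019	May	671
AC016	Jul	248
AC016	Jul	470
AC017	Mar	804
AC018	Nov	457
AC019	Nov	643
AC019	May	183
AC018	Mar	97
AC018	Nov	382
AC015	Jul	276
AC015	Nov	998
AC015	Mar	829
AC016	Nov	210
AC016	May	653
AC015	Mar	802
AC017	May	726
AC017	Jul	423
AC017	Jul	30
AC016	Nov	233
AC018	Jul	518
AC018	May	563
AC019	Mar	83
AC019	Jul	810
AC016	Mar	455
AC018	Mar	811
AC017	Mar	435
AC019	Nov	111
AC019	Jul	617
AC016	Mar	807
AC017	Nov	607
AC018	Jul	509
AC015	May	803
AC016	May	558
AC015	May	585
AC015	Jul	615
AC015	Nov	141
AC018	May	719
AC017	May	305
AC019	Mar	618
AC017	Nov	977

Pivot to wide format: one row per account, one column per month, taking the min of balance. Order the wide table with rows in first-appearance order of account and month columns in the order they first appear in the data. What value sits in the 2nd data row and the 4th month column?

210

With rows in first-appearance order of account, row 2 is account=AC016. month columns in first-appearance order: May, Jul, Mar, Nov; column 4 is Nov.
Long rows with account=AC016, month=Nov: min(210, 233) = 210.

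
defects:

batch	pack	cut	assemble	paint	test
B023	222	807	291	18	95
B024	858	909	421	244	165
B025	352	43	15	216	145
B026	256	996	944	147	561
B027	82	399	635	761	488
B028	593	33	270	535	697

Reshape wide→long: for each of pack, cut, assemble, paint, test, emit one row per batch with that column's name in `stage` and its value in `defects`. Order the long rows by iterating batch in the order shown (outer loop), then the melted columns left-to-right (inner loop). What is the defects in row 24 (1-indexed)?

30 rows total (6 × 5). Row 24: index ⌊(24-1)/5⌋ = 4 into batch → B027; (24-1) mod 5 = 3 into the melted columns → paint.
So row 24 is (B027, paint, 761); defects = 761.

761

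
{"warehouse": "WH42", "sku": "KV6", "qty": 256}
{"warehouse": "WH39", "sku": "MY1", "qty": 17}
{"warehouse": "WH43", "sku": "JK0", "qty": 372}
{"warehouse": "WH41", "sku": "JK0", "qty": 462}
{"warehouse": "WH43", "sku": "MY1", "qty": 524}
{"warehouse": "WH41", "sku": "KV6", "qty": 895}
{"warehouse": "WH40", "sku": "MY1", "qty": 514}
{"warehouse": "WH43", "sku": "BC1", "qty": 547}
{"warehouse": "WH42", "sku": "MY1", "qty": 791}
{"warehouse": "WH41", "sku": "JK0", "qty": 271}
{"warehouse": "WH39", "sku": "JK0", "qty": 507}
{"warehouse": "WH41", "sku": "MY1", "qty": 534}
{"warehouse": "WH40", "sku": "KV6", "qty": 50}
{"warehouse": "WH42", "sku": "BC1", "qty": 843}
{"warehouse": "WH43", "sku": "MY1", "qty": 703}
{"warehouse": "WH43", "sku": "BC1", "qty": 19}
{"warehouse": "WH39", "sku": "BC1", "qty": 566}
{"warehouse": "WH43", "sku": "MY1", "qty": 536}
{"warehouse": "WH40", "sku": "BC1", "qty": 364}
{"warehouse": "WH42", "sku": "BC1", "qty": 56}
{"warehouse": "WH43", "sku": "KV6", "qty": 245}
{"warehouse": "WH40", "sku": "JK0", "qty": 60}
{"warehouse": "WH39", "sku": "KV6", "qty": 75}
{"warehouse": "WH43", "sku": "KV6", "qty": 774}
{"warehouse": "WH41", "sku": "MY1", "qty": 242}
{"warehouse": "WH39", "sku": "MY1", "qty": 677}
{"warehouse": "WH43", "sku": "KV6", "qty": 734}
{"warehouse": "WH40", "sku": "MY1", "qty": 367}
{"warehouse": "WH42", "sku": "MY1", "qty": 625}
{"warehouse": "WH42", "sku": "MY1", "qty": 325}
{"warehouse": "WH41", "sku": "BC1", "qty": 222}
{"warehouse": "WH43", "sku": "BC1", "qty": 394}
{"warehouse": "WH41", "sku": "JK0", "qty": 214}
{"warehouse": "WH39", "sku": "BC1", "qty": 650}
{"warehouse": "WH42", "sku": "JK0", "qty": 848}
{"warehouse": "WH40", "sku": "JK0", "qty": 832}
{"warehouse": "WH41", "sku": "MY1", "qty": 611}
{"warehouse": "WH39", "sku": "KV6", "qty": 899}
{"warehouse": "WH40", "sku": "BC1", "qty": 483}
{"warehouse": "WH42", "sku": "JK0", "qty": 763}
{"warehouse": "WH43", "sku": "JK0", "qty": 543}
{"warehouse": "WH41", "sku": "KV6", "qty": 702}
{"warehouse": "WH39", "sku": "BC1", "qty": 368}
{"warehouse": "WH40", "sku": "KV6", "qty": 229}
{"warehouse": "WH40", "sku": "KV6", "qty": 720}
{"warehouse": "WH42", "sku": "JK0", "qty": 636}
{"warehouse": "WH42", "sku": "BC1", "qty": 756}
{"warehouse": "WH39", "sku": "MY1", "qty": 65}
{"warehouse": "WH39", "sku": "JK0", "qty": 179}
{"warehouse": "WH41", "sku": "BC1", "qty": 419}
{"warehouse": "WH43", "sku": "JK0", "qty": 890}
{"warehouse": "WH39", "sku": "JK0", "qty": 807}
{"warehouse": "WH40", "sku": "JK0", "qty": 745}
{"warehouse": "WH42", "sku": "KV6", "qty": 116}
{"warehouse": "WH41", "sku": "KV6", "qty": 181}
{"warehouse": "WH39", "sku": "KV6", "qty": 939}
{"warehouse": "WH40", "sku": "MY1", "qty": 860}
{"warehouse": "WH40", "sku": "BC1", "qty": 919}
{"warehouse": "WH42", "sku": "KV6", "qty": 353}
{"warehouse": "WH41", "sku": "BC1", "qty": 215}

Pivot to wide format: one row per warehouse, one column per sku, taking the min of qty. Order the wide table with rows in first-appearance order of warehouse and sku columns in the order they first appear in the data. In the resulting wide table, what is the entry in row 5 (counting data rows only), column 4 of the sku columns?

With rows in first-appearance order of warehouse, row 5 is warehouse=WH40. sku columns in first-appearance order: KV6, MY1, JK0, BC1; column 4 is BC1.
Long rows with warehouse=WH40, sku=BC1: min(364, 483, 919) = 364.

364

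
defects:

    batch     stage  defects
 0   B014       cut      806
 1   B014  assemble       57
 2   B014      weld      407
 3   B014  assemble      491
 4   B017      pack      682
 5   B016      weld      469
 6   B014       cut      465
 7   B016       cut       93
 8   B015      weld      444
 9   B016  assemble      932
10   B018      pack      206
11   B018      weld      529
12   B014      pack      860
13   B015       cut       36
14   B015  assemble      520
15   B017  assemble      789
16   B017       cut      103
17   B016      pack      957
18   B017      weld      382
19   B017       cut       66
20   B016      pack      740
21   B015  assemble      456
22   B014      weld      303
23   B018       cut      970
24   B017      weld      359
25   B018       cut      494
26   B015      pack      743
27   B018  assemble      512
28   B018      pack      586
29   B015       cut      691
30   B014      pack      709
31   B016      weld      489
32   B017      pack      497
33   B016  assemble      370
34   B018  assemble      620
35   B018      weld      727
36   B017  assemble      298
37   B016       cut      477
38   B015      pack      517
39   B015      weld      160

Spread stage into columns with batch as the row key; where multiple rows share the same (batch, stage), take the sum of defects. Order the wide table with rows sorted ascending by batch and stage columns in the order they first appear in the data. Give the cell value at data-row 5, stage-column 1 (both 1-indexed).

1464

With rows sorted ascending by batch, row 5 is batch=B018. stage columns in first-appearance order: cut, assemble, weld, pack; column 1 is cut.
Long rows with batch=B018, stage=cut: 970 + 494 = 1464.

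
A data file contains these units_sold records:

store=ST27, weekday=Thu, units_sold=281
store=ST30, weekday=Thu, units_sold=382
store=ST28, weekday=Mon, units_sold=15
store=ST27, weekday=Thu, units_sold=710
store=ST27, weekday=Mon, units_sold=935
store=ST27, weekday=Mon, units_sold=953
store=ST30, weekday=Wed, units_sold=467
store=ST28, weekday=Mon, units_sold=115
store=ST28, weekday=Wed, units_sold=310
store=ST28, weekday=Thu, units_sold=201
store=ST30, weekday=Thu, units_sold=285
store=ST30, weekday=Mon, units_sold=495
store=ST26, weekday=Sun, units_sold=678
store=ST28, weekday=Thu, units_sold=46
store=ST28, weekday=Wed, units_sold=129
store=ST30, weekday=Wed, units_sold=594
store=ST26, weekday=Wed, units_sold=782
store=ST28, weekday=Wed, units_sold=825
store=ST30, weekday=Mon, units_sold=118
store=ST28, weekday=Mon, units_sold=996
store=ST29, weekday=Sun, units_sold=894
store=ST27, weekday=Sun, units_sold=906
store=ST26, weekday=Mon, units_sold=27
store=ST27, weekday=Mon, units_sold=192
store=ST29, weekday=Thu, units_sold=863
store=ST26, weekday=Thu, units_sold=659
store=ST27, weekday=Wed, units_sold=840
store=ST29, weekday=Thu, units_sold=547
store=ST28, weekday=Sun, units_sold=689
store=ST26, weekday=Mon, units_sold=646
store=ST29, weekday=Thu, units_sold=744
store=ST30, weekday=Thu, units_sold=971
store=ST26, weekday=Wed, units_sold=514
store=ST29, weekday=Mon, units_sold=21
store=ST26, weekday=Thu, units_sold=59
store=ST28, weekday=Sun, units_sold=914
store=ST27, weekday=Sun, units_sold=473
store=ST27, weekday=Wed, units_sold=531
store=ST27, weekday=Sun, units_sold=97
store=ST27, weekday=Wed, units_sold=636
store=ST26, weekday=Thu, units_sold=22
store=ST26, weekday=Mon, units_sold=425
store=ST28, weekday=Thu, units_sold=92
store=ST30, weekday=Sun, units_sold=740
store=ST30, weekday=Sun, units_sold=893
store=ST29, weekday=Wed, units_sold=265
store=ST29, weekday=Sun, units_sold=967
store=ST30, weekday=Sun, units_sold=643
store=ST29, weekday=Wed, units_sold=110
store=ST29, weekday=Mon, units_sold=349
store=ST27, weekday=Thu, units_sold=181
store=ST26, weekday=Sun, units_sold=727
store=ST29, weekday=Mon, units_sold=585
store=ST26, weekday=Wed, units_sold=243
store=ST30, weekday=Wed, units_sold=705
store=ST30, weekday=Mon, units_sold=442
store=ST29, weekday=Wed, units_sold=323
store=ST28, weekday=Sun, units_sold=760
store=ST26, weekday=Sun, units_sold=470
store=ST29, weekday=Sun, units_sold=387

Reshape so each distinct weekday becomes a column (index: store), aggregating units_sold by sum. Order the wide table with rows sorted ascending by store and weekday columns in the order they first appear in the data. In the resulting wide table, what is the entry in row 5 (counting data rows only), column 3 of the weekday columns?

1766

With rows sorted ascending by store, row 5 is store=ST30. weekday columns in first-appearance order: Thu, Mon, Wed, Sun; column 3 is Wed.
Long rows with store=ST30, weekday=Wed: 467 + 594 + 705 = 1766.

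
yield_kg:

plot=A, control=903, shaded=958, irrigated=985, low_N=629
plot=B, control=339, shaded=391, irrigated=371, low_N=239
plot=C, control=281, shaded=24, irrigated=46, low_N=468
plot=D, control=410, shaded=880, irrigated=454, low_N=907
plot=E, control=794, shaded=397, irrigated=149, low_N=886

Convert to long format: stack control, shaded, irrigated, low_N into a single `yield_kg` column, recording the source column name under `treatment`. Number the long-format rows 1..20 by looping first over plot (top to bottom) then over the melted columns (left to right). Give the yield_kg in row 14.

880

20 rows total (5 × 4). Row 14: index ⌊(14-1)/4⌋ = 3 into plot → D; (14-1) mod 4 = 1 into the melted columns → shaded.
So row 14 is (D, shaded, 880); yield_kg = 880.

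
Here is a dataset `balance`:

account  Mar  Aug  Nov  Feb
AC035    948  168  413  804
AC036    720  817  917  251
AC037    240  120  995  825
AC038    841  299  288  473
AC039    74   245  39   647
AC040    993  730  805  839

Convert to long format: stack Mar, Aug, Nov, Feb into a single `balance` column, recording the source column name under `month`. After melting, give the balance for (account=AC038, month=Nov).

Unpivoting turns each (account, wide-column) pair into one long row.
The wide cell at row AC038, column Nov holds 288, so the long row (AC038, Nov) has balance=288.

288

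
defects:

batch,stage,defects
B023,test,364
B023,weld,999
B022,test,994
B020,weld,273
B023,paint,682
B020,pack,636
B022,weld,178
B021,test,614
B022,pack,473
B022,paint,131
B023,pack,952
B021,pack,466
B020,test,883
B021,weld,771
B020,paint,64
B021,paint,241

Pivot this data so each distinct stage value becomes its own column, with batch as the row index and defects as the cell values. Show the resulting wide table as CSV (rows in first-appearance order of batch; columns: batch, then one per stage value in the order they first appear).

Columns: batch plus the 4 distinct stage values (test, weld, paint, pack).
For example, row B023 column test takes defects=364 from the long row (B023, test).

batch,test,weld,paint,pack
B023,364,999,682,952
B022,994,178,131,473
B020,883,273,64,636
B021,614,771,241,466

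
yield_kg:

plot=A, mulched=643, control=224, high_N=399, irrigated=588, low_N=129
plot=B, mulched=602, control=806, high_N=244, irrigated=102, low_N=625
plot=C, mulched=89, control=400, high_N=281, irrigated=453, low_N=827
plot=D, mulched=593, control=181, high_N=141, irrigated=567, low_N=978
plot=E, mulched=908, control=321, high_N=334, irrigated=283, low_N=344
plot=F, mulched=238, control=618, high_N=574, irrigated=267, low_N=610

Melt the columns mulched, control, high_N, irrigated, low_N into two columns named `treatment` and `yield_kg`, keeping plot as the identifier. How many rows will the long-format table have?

6 plot values × 5 melted columns = 30 rows.

30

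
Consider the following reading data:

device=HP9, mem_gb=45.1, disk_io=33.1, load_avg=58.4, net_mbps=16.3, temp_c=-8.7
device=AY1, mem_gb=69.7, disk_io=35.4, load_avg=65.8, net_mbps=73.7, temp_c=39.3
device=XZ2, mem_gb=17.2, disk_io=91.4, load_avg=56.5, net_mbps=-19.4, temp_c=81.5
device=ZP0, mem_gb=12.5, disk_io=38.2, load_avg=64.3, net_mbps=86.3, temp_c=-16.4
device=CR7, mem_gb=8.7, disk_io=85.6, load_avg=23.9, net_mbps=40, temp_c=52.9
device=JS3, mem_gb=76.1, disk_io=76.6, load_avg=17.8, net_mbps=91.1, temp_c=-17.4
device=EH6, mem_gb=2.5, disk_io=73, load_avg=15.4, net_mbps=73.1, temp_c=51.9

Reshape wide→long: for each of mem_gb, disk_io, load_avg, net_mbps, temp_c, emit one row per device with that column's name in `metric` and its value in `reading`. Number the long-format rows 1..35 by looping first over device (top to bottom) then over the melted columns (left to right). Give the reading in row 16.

35 rows total (7 × 5). Row 16: index ⌊(16-1)/5⌋ = 3 into device → ZP0; (16-1) mod 5 = 0 into the melted columns → mem_gb.
So row 16 is (ZP0, mem_gb, 12.5); reading = 12.5.

12.5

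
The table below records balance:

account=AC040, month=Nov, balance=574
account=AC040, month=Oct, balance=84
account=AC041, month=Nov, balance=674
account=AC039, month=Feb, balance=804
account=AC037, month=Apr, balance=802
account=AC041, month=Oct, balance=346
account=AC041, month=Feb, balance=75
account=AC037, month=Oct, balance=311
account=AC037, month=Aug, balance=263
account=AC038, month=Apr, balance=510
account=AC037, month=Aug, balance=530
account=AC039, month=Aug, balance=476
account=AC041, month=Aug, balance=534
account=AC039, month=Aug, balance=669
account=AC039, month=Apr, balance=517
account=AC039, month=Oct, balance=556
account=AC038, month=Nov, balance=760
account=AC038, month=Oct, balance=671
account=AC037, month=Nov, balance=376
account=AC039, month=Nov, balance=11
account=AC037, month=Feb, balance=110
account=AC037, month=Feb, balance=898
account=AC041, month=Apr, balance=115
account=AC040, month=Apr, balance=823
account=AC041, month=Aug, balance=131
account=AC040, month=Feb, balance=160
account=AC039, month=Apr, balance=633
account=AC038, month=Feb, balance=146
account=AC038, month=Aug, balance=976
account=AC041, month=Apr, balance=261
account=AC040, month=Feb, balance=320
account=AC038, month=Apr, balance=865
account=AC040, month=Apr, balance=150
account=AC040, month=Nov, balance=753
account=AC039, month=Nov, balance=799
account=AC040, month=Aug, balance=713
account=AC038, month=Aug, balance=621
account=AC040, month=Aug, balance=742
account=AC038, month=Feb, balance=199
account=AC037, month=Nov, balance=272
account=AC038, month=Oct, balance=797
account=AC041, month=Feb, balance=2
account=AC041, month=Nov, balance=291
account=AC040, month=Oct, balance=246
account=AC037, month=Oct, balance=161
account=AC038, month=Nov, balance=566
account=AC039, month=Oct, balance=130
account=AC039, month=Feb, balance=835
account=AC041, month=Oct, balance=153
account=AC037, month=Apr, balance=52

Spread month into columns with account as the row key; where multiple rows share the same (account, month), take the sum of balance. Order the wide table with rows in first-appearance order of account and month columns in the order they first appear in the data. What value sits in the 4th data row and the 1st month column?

With rows in first-appearance order of account, row 4 is account=AC037. month columns in first-appearance order: Nov, Oct, Feb, Apr, Aug; column 1 is Nov.
Long rows with account=AC037, month=Nov: 376 + 272 = 648.

648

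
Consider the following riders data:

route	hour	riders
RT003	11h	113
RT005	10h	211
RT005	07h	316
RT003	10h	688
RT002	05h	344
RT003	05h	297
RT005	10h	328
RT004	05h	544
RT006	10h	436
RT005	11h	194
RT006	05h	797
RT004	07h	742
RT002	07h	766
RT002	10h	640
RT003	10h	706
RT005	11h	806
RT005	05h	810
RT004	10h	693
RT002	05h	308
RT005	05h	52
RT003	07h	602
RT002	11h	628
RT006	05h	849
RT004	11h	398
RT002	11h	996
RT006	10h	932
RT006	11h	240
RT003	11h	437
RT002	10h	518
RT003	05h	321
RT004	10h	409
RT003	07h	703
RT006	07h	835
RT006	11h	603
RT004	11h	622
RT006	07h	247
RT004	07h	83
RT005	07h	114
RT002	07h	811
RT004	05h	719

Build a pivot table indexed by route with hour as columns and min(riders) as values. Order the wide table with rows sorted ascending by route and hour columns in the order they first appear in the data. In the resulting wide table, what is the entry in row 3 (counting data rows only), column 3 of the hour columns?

83

With rows sorted ascending by route, row 3 is route=RT004. hour columns in first-appearance order: 11h, 10h, 07h, 05h; column 3 is 07h.
Long rows with route=RT004, hour=07h: min(742, 83) = 83.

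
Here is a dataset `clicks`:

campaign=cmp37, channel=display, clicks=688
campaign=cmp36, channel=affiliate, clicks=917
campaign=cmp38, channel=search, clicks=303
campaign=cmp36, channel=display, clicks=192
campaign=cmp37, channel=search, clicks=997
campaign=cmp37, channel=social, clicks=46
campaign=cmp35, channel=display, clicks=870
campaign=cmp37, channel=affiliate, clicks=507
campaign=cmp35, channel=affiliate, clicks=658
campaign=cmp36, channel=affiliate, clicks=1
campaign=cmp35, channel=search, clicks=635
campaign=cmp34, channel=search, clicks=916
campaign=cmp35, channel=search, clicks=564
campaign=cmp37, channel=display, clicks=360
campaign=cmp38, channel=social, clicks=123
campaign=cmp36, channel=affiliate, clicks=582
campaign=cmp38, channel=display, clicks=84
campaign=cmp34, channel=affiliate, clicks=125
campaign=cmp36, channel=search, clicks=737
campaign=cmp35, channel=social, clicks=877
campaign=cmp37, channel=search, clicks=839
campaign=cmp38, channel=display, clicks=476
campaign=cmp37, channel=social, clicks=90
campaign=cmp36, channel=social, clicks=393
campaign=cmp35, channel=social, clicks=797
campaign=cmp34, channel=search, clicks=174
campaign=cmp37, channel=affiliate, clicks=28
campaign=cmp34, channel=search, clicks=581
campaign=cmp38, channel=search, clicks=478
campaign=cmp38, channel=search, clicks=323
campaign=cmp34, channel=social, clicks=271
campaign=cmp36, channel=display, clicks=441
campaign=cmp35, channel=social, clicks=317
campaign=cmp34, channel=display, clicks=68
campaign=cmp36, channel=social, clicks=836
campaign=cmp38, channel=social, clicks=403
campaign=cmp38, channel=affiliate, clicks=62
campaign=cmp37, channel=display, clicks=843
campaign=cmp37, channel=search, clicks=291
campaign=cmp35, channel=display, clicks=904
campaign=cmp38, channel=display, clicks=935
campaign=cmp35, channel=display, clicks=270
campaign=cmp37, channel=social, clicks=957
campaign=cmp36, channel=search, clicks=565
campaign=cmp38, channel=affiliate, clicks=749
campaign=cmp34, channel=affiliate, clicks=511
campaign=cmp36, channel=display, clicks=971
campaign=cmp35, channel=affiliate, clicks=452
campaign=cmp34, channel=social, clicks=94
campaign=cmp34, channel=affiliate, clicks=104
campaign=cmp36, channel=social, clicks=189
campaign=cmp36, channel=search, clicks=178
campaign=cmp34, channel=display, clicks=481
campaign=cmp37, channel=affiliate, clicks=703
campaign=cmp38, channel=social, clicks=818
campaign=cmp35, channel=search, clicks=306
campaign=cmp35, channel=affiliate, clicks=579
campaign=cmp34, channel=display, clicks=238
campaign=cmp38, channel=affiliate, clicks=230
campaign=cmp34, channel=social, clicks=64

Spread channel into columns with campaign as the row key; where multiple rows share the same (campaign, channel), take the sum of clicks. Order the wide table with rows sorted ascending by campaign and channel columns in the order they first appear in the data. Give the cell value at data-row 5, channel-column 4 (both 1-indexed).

With rows sorted ascending by campaign, row 5 is campaign=cmp38. channel columns in first-appearance order: display, affiliate, search, social; column 4 is social.
Long rows with campaign=cmp38, channel=social: 123 + 403 + 818 = 1344.

1344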